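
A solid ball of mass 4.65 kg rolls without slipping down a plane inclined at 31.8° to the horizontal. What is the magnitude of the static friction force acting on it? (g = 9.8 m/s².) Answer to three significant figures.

Here I = (2/5)MR², so the shape factor k = I/(MR²) = 0.4.
Translational: Mg sinθ − f = Ma. Rotational about the CM: fR = Iα = kMRa, so f = kMa.
Combining, a = g sinθ/(1+k) and f = kMa = kMg sinθ/(1+k).
f = 0.4 × 4.65 × 9.8 × sin31.8° / 1.4 ≈ 6.86 N.

f ≈ 6.86 N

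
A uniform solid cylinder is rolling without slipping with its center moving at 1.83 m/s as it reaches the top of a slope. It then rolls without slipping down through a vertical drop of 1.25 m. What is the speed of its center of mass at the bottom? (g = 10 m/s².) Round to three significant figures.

v ≈ 4.47 m/s

With I = (1/2)MR², the ratio k = I/(MR²) is 0.5.
Pure rolling means v = ωR; then KE = ½Mv² + ½I(v/R)² = ½(1+k)Mv² = (3/4)Mv².
Energy conservation: (3/4)Mv₀² + Mgh = (3/4)Mv², so v² = v₀² + 2gh/(1+k).
v = √(1.83² + 2×10×1.25/1.5) = √20.02 ≈ 4.47 m/s.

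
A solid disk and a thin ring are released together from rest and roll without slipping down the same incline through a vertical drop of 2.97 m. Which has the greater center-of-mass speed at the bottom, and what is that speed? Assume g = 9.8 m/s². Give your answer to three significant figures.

For rolling without slipping, Mgh = ½(1+k)Mv² where k = I/(MR²), so v = √(2gh/(1+k)).
Solid disk: k = 0.5, giving v = √(2×9.8×2.97/1.5) = 6.23 m/s.
Thin ring: k = 1, giving v = √(2×9.8×2.97/2) = 5.395 m/s.
The smaller k wins: the solid disk, at ≈ 6.23 m/s.

the solid disk, at v ≈ 6.23 m/s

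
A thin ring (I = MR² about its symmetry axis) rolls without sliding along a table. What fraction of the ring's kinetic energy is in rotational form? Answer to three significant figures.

The moment of inertia is MR², giving k ≡ I/(MR²) = 1.
With ω = v/R, KE_trans = ½Mv² and KE_rot = ½Iω² = ½kMv², so KE_total = ½(1+k)Mv².
The rotational fraction is therefore k/(1+k) = 1/2 ≈ 0.500.

fraction ≈ 0.500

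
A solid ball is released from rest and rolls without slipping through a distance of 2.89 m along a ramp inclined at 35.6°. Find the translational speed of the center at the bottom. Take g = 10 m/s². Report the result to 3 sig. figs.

v ≈ 4.90 m/s

With I = (2/5)MR², the ratio k = I/(MR²) is 0.4.
The rolling condition ω = v/R makes the rotational term ½I(v/R)² = ½kMv², so KE_total = ½(1+k)Mv² = (7/10)Mv².
The vertical drop is h = L sinθ = 2.89 × sin35.6° = 1.682 m.
Setting Mgh = (7/10)Mv² gives v = √(2gh/(1+k)) = √(2·10·1.682/1.4) ≈ 4.90 m/s.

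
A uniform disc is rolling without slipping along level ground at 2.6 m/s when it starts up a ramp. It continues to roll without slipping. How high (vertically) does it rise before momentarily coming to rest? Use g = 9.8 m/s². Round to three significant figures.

h ≈ 0.517 m

The moment of inertia is (1/2)MR², giving k ≡ I/(MR²) = 0.5.
Rolling without slipping gives ω = v/R, so the total kinetic energy is ½Mv² + ½Iω² = ½(1+k)Mv² = (3/4)Mv².
At the top the kinetic energy is zero, so (3/4)Mv₀² = Mgh.
Thus h = (1+k)v₀²/(2g) = 1.5 × 2.6² / (2 × 9.8) ≈ 0.517 m.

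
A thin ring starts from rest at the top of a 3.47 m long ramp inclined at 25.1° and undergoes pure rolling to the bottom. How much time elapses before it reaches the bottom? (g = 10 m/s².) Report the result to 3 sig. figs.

t ≈ 1.81 s

With I = MR², the ratio k = I/(MR²) is 1.
Newton's second law down the slope: Mg sinθ − f = Ma. The torque equation fR = Iα (with α = a/R) gives f = kMa.
Hence a = g sinθ/(1+k) = 10×sin25.1°/2 = 2.121 m/s².
With constant a from rest, t = √(2L/a) = √(2·3.47/2.121) ≈ 1.81 s.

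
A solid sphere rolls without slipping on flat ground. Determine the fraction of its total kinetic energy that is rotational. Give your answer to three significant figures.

With I = (2/5)MR², the ratio k = I/(MR²) is 0.4.
Since ω = v/R, the translational part is ½Mv² and the rotational part is ½I(v/R)² = ½kMv²; the total is ½(1+k)Mv².
The rotational fraction is therefore k/(1+k) = 0.4/1.4 ≈ 0.286.

fraction ≈ 0.286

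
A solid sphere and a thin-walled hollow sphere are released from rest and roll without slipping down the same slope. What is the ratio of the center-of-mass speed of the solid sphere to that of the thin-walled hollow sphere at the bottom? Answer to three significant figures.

v_ratio ≈ 1.09

Each satisfies Mgh = ½(1+k)Mv² with k = I/(MR²), so v ∝ 1/√(1+k).
For the solid sphere k = 0.4; for the thin-walled hollow sphere k = 2/3.
v₁/v₂ = √((1+k₂)/(1+k₁)) = √(1.667/1.4) ≈ 1.09.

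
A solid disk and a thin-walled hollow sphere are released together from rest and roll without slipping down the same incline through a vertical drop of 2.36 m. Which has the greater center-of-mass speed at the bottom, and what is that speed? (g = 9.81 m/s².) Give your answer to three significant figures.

For rolling without slipping, Mgh = ½(1+k)Mv² where k = I/(MR²), so v = √(2gh/(1+k)).
Solid disk: k = 0.5, giving v = √(2×9.81×2.36/1.5) = 5.556 m/s.
Thin-walled hollow sphere: k = 2/3, giving v = √(2×9.81×2.36/1.667) = 5.271 m/s.
The smaller k wins: the solid disk, at ≈ 5.56 m/s.

the solid disk, at v ≈ 5.56 m/s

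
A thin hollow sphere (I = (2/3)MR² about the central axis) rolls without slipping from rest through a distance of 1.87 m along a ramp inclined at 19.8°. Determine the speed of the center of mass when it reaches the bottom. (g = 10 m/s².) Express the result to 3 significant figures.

For this body I = (2/3)MR², i.e. k = I/(MR²) = 2/3.
Rolling without slipping gives ω = v/R, so the total kinetic energy is ½Mv² + ½Iω² = ½(1+k)Mv² = (5/6)Mv².
The vertical drop is h = L sinθ = 1.87 × sin19.8° = 0.6334 m.
Energy conservation: Mgh = (5/6)Mv², so v = √(2gh/(1+k)) = √(2 × 10 × 0.6334 / 1.667) ≈ 2.76 m/s.

v ≈ 2.76 m/s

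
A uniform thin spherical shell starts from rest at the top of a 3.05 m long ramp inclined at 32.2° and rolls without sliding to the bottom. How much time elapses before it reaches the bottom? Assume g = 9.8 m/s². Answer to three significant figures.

Here I = (2/3)MR², so the shape factor k = I/(MR²) = 2/3.
Translational: Mg sinθ − f = Ma. Rotational about the CM: fR = Iα = kMRa, so f = kMa.
Hence a = g sinθ/(1+k) = 9.8×sin32.2°/1.667 = 3.133 m/s².
With constant a from rest, t = √(2L/a) = √(2·3.05/3.133) ≈ 1.40 s.

t ≈ 1.40 s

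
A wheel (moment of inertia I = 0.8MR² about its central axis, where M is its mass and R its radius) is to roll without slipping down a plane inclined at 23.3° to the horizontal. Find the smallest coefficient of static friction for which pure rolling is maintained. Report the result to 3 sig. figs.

μ_min ≈ 0.191

Here I = 0.8MR², so the shape factor k = I/(MR²) = 0.8.
Newton's second law down the slope: Mg sinθ − f = Ma. The torque equation fR = Iα (with α = a/R) gives f = kMa.
These give a = g sinθ/(1+k) and the required friction f = kMg sinθ/(1+k).
With N = Mg cosθ, the no-slip condition f ≤ μN gives μ_min = f/N = k tanθ/(1+k).
μ_min = 0.8 × tan23.3° / 1.8 ≈ 0.191.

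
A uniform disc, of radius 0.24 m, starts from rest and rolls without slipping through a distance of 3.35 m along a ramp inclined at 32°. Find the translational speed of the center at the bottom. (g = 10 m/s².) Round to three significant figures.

v ≈ 4.87 m/s

For this body I = (1/2)MR², i.e. k = I/(MR²) = 0.5.
Since it rolls without slipping, ω = v/R and KE = ½Mv² + ½Iω² = ½(1+k)Mv² = (3/4)Mv².
The vertical drop is h = L sinθ = 3.35 × sin32° = 1.775 m.
Energy conservation: Mgh = (3/4)Mv², so v = √(2gh/(1+k)) = √(2 × 10 × 1.775 / 1.5) ≈ 4.87 m/s.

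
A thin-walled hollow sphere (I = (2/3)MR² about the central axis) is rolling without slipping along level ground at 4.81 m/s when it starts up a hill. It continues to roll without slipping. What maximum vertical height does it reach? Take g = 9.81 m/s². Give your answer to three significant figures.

The moment of inertia is (2/3)MR², giving k ≡ I/(MR²) = 2/3.
The rolling condition ω = v/R makes the rotational term ½I(v/R)² = ½kMv², so KE_total = ½(1+k)Mv² = (5/6)Mv².
All of this converts to potential energy at the highest point: (5/6)Mv₀² = Mgh.
Thus h = (1+k)v₀²/(2g) = 1.667 × 4.81² / (2 × 9.81) ≈ 1.97 m.

h ≈ 1.97 m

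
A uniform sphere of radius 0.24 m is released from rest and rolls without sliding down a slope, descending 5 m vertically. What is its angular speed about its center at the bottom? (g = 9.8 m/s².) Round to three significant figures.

ω ≈ 34.9 rad/s

With I = (2/5)MR², the ratio k = I/(MR²) is 0.4.
Since it rolls without slipping, ω = v/R and KE = ½Mv² + ½Iω² = ½(1+k)Mv² = (7/10)Mv².
Energy conservation Mgh = ½(1+k)Mv² gives v = √(2gh/(1+k)) = √(2 × 9.8 × 5 / 1.4) = 8.367 m/s.
Then ω = v/R = 8.367 / 0.24 ≈ 34.9 rad/s.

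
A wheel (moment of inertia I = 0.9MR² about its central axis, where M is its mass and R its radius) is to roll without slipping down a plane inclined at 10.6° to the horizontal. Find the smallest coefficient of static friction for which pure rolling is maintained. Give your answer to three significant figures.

The moment of inertia is 0.9MR², giving k ≡ I/(MR²) = 0.9.
Along the incline Mg sinθ − f = Ma, and torque about the center fR = Iα = kMR²(a/R) gives f = kMa.
These give a = g sinθ/(1+k) and the required friction f = kMg sinθ/(1+k).
The normal force is N = Mg cosθ, so μ_min = f/N = k tanθ/(1+k).
μ_min = 0.9 × tan10.6° / 1.9 ≈ 0.0886.

μ_min ≈ 0.0886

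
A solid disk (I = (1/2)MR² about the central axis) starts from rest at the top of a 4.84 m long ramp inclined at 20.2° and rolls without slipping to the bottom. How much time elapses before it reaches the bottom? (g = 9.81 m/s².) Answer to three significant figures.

t ≈ 2.07 s

With I = (1/2)MR², the ratio k = I/(MR²) is 0.5.
Along the incline Mg sinθ − f = Ma, and torque about the center fR = Iα = kMR²(a/R) gives f = kMa.
Hence a = g sinθ/(1+k) = 9.81×sin20.2°/1.5 = 2.258 m/s².
With constant a from rest, t = √(2L/a) = √(2·4.84/2.258) ≈ 2.07 s.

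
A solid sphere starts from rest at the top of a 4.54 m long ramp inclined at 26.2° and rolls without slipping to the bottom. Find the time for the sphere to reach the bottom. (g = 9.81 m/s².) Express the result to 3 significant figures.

t ≈ 1.71 s

Here I = (2/5)MR², so the shape factor k = I/(MR²) = 0.4.
Newton's second law down the slope: Mg sinθ − f = Ma. The torque equation fR = Iα (with α = a/R) gives f = kMa.
Hence a = g sinθ/(1+k) = 9.81×sin26.2°/1.4 = 3.094 m/s².
With constant a from rest, t = √(2L/a) = √(2·4.54/3.094) ≈ 1.71 s.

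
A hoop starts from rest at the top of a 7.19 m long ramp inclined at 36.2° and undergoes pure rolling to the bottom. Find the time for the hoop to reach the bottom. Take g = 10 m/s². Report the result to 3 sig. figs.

t ≈ 2.21 s

The moment of inertia is MR², giving k ≡ I/(MR²) = 1.
Translational: Mg sinθ − f = Ma. Rotational about the CM: fR = Iα = kMRa, so f = kMa.
Hence a = g sinθ/(1+k) = 10×sin36.2°/2 = 2.953 m/s².
Starting from rest, L = ½at², so t = √(2L/a) = √(2×7.19/2.953) ≈ 2.21 s.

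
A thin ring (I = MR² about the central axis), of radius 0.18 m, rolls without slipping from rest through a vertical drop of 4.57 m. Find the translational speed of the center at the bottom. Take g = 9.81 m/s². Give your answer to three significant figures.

v ≈ 6.70 m/s

With I = MR², the ratio k = I/(MR²) is 1.
The rolling condition ω = v/R makes the rotational term ½I(v/R)² = ½kMv², so KE_total = ½(1+k)Mv² = Mv².
Setting Mgh = Mv² gives v = √(2gh/(1+k)) = √(2·9.81·4.57/2) ≈ 6.70 m/s.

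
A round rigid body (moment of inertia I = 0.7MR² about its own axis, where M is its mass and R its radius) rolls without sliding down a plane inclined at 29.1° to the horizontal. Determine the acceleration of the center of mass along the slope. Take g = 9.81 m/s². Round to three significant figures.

a ≈ 2.81 m/s²

For this body I = 0.7MR², i.e. k = I/(MR²) = 0.7.
Newton's second law down the slope: Mg sinθ − f = Ma. The torque equation fR = Iα (with α = a/R) gives f = kMa.
Eliminating f: Mg sinθ = (1+k)Ma, so a = g sinθ/(1+k) = 9.81 × sin29.1° / 1.7 ≈ 2.81 m/s².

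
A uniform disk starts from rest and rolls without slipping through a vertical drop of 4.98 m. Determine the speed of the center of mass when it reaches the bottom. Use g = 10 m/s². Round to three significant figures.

v ≈ 8.15 m/s

For this body I = (1/2)MR², i.e. k = I/(MR²) = 0.5.
Pure rolling means v = ωR; then KE = ½Mv² + ½I(v/R)² = ½(1+k)Mv² = (3/4)Mv².
Setting Mgh = (3/4)Mv² gives v = √(2gh/(1+k)) = √(2·10·4.98/1.5) ≈ 8.15 m/s.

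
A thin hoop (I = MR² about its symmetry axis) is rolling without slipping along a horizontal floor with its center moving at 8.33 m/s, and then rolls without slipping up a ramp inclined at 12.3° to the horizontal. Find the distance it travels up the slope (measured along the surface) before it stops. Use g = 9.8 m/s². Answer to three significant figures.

With I = MR², the ratio k = I/(MR²) is 1.
Pure rolling means v = ωR; then KE = ½Mv² + ½I(v/R)² = ½(1+k)Mv² = Mv².
Setting this equal to Mgh gives the vertical rise h = (1+k)v₀²/(2g) = 2×8.33²/(2×9.8) = 7.08 m.
The distance along the slope is d = h/sinθ = 7.08/sin12.3° ≈ 33.2 m.

d ≈ 33.2 m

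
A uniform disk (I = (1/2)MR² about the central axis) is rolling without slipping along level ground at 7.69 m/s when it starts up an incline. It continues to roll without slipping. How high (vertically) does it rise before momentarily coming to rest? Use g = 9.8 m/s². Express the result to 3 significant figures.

h ≈ 4.53 m

The moment of inertia is (1/2)MR², giving k ≡ I/(MR²) = 0.5.
Pure rolling means v = ωR; then KE = ½Mv² + ½I(v/R)² = ½(1+k)Mv² = (3/4)Mv².
At the top the kinetic energy is zero, so (3/4)Mv₀² = Mgh.
Thus h = (1+k)v₀²/(2g) = 1.5 × 7.69² / (2 × 9.8) ≈ 4.53 m.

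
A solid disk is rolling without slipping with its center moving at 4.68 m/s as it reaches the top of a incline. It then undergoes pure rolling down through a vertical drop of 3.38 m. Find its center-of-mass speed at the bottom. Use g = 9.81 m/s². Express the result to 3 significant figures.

For this body I = (1/2)MR², i.e. k = I/(MR²) = 0.5.
Pure rolling means v = ωR; then KE = ½Mv² + ½I(v/R)² = ½(1+k)Mv² = (3/4)Mv².
Conserving energy between top and bottom: (3/4)Mv² = (3/4)Mv₀² + Mgh, hence v² = v₀² + 2gh/(1+k).
v = √(4.68² + 2×9.81×3.38/1.5) = √66.11 ≈ 8.13 m/s.

v ≈ 8.13 m/s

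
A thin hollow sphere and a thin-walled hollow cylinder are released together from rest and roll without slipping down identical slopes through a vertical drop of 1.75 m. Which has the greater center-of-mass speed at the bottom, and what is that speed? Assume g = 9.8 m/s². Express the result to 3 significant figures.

For rolling without slipping, Mgh = ½(1+k)Mv² where k = I/(MR²), so v = √(2gh/(1+k)).
Thin hollow sphere: k = 2/3, giving v = √(2×9.8×1.75/1.667) = 4.537 m/s.
Thin-walled hollow cylinder: k = 1, giving v = √(2×9.8×1.75/2) = 4.141 m/s.
The smaller k wins: the thin hollow sphere, at ≈ 4.54 m/s.

the thin hollow sphere, at v ≈ 4.54 m/s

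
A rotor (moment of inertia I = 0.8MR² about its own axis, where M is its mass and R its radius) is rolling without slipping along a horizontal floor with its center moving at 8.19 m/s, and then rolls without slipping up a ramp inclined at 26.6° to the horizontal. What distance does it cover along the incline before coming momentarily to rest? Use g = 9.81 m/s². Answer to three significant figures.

d ≈ 13.7 m

With I = 0.8MR², the ratio k = I/(MR²) is 0.8.
The rolling condition ω = v/R makes the rotational term ½I(v/R)² = ½kMv², so KE_total = ½(1+k)Mv² = (9/10)Mv².
Setting this equal to Mgh gives the vertical rise h = (1+k)v₀²/(2g) = 1.8×8.19²/(2×9.81) = 6.154 m.
The distance along the slope is d = h/sinθ = 6.154/sin26.6° ≈ 13.7 m.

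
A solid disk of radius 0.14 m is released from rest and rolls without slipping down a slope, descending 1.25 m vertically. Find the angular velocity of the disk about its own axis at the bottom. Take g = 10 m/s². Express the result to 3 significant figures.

ω ≈ 29.2 rad/s

For this body I = (1/2)MR², i.e. k = I/(MR²) = 0.5.
The rolling condition ω = v/R makes the rotational term ½I(v/R)² = ½kMv², so KE_total = ½(1+k)Mv² = (3/4)Mv².
Energy conservation Mgh = ½(1+k)Mv² gives v = √(2gh/(1+k)) = √(2 × 10 × 1.25 / 1.5) = 4.082 m/s.
The angular speed follows from ω = v/R = 4.082/0.14 ≈ 29.2 rad/s.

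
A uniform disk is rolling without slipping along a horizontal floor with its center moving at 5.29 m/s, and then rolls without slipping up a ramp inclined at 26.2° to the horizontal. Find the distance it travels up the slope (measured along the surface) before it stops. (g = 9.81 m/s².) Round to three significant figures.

With I = (1/2)MR², the ratio k = I/(MR²) is 0.5.
Pure rolling means v = ωR; then KE = ½Mv² + ½I(v/R)² = ½(1+k)Mv² = (3/4)Mv².
Setting this equal to Mgh gives the vertical rise h = (1+k)v₀²/(2g) = 1.5×5.29²/(2×9.81) = 2.139 m.
Along the incline, d = h/sinθ = 2.139/sin26.2° ≈ 4.85 m.

d ≈ 4.85 m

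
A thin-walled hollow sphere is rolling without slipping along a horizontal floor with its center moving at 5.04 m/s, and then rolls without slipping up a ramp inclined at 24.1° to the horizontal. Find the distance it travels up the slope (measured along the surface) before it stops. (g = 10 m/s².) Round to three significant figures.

With I = (2/3)MR², the ratio k = I/(MR²) is 2/3.
Rolling without slipping gives ω = v/R, so the total kinetic energy is ½Mv² + ½Iω² = ½(1+k)Mv² = (5/6)Mv².
Setting this equal to Mgh gives the vertical rise h = (1+k)v₀²/(2g) = 1.667×5.04²/(2×10) = 2.117 m.
Along the incline, d = h/sinθ = 2.117/sin24.1° ≈ 5.18 m.

d ≈ 5.18 m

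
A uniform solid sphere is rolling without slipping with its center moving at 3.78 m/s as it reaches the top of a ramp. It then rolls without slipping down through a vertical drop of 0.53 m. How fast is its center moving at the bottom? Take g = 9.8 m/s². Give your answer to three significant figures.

For this body I = (2/5)MR², i.e. k = I/(MR²) = 0.4.
Pure rolling means v = ωR; then KE = ½Mv² + ½I(v/R)² = ½(1+k)Mv² = (7/10)Mv².
Conserving energy between top and bottom: (7/10)Mv² = (7/10)Mv₀² + Mgh, hence v² = v₀² + 2gh/(1+k).
v = √(3.78² + 2×9.8×0.53/1.4) = √21.71 ≈ 4.66 m/s.

v ≈ 4.66 m/s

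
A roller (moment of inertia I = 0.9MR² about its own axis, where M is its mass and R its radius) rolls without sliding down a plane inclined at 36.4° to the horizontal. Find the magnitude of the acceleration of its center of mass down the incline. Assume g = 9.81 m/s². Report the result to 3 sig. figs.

a ≈ 3.06 m/s²

For this body I = 0.9MR², i.e. k = I/(MR²) = 0.9.
Translational: Mg sinθ − f = Ma. Rotational about the CM: fR = Iα = kMRa, so f = kMa.
Eliminating f: Mg sinθ = (1+k)Ma, so a = g sinθ/(1+k) = 9.81 × sin36.4° / 1.9 ≈ 3.06 m/s².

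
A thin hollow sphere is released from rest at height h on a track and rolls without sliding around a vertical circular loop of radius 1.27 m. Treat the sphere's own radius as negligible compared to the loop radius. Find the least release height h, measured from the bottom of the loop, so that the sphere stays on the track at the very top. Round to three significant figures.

For this body I = (2/3)MR², i.e. k = I/(MR²) = 2/3.
At the top of the loop, the minimum-contact condition is Mg = Mv_top²/r, so v_top² = gr.
With ω = v/R, the kinetic energy at speed v is ½(1+k)Mv² = (5/6)Mv².
Energy conservation from release (height h) to the top (height 2r): Mgh = Mg(2r) + (5/6)M·gr.
Thus h_min = 2r + (1+k)r/2 = r(2 + 1.667/2) = 1.27 × 2.833 ≈ 3.60 m.

h_min ≈ 3.60 m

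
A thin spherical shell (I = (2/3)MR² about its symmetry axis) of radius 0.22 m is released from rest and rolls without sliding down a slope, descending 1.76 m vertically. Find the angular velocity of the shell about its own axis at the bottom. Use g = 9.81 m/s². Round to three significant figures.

ω ≈ 20.7 rad/s

The moment of inertia is (2/3)MR², giving k ≡ I/(MR²) = 2/3.
Rolling without slipping gives ω = v/R, so the total kinetic energy is ½Mv² + ½Iω² = ½(1+k)Mv² = (5/6)Mv².
Energy conservation Mgh = ½(1+k)Mv² gives v = √(2gh/(1+k)) = √(2 × 9.81 × 1.76 / 1.667) = 4.552 m/s.
Then ω = v/R = 4.552 / 0.22 ≈ 20.7 rad/s.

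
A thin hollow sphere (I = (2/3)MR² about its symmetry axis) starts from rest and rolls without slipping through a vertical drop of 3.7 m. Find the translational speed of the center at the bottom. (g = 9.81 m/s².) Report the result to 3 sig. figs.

With I = (2/3)MR², the ratio k = I/(MR²) is 2/3.
Pure rolling means v = ωR; then KE = ½Mv² + ½I(v/R)² = ½(1+k)Mv² = (5/6)Mv².
Setting Mgh = (5/6)Mv² gives v = √(2gh/(1+k)) = √(2·9.81·3.7/1.667) ≈ 6.60 m/s.

v ≈ 6.60 m/s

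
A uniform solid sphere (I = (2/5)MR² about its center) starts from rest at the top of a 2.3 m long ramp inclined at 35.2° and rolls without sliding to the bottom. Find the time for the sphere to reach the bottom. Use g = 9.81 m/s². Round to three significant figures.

With I = (2/5)MR², the ratio k = I/(MR²) is 0.4.
Newton's second law down the slope: Mg sinθ − f = Ma. The torque equation fR = Iα (with α = a/R) gives f = kMa.
Hence a = g sinθ/(1+k) = 9.81×sin35.2°/1.4 = 4.039 m/s².
With constant a from rest, t = √(2L/a) = √(2·2.3/4.039) ≈ 1.07 s.

t ≈ 1.07 s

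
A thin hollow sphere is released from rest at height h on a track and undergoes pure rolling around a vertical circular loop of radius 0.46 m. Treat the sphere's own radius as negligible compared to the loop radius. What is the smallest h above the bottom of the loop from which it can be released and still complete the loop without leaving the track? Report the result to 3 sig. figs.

With I = (2/3)MR², the ratio k = I/(MR²) is 2/3.
At the top of the loop, the minimum-contact condition is Mg = Mv_top²/r, so v_top² = gr.
With ω = v/R, the kinetic energy at speed v is ½(1+k)Mv² = (5/6)Mv².
Energy conservation from release (height h) to the top (height 2r): Mgh = Mg(2r) + (5/6)M·gr.
Thus h_min = 2r + (1+k)r/2 = r(2 + 1.667/2) = 0.46 × 2.833 ≈ 1.30 m.

h_min ≈ 1.30 m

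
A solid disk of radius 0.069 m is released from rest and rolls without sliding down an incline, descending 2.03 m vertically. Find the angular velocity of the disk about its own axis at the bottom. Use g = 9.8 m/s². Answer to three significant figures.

The moment of inertia is (1/2)MR², giving k ≡ I/(MR²) = 0.5.
Since it rolls without slipping, ω = v/R and KE = ½Mv² + ½Iω² = ½(1+k)Mv² = (3/4)Mv².
Energy conservation Mgh = ½(1+k)Mv² gives v = √(2gh/(1+k)) = √(2 × 9.8 × 2.03 / 1.5) = 5.15 m/s.
Then ω = v/R = 5.15 / 0.069 ≈ 74.6 rad/s.

ω ≈ 74.6 rad/s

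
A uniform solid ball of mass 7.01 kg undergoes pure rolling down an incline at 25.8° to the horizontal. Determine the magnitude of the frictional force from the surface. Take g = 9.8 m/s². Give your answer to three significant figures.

With I = (2/5)MR², the ratio k = I/(MR²) is 0.4.
Newton's second law down the slope: Mg sinθ − f = Ma. The torque equation fR = Iα (with α = a/R) gives f = kMa.
Combining, a = g sinθ/(1+k) and f = kMa = kMg sinθ/(1+k).
f = 0.4 × 7.01 × 9.8 × sin25.8° / 1.4 ≈ 8.54 N.

f ≈ 8.54 N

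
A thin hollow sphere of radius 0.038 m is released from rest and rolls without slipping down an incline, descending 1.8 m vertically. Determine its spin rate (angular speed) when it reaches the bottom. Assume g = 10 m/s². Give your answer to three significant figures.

ω ≈ 122 rad/s

For this body I = (2/3)MR², i.e. k = I/(MR²) = 2/3.
Pure rolling means v = ωR; then KE = ½Mv² + ½I(v/R)² = ½(1+k)Mv² = (5/6)Mv².
Energy conservation Mgh = ½(1+k)Mv² gives v = √(2gh/(1+k)) = √(2 × 10 × 1.8 / 1.667) = 4.648 m/s.
Then ω = v/R = 4.648 / 0.038 ≈ 122 rad/s.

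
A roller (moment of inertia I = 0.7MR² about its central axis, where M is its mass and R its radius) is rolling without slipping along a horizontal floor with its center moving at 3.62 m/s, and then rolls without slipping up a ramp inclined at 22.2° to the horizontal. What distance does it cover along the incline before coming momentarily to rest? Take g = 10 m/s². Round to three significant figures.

d ≈ 2.95 m

The moment of inertia is 0.7MR², giving k ≡ I/(MR²) = 0.7.
Pure rolling means v = ωR; then KE = ½Mv² + ½I(v/R)² = ½(1+k)Mv² = (17/20)Mv².
Setting this equal to Mgh gives the vertical rise h = (1+k)v₀²/(2g) = 1.7×3.62²/(2×10) = 1.114 m.
Along the incline, d = h/sinθ = 1.114/sin22.2° ≈ 2.95 m.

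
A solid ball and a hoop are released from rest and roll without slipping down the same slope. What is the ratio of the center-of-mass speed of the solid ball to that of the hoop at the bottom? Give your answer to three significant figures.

Each satisfies Mgh = ½(1+k)Mv² with k = I/(MR²), so v ∝ 1/√(1+k).
For the solid ball k = 0.4; for the hoop k = 1.
v₁/v₂ = √((1+k₂)/(1+k₁)) = √(2/1.4) ≈ 1.20.

v_ratio ≈ 1.20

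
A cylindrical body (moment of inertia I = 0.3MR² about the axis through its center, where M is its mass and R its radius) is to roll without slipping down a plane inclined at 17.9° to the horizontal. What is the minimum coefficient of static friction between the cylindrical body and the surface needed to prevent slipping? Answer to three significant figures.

With I = 0.3MR², the ratio k = I/(MR²) is 0.3.
Translational: Mg sinθ − f = Ma. Rotational about the CM: fR = Iα = kMRa, so f = kMa.
These give a = g sinθ/(1+k) and the required friction f = kMg sinθ/(1+k).
With N = Mg cosθ, the no-slip condition f ≤ μN gives μ_min = f/N = k tanθ/(1+k).
μ_min = 0.3 × tan17.9° / 1.3 ≈ 0.0745.

μ_min ≈ 0.0745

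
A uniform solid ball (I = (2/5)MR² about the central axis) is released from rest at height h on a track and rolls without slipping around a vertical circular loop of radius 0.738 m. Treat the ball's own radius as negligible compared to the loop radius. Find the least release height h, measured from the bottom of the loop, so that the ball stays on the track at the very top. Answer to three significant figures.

h_min ≈ 1.99 m

The moment of inertia is (2/5)MR², giving k ≡ I/(MR²) = 0.4.
At the top, contact is just lost when gravity alone supplies the centripetal force: Mg = Mv_top²/r, i.e. v_top² = gr.
With ω = v/R, the kinetic energy at speed v is ½(1+k)Mv² = (7/10)Mv².
Energy conservation from release (height h) to the top (height 2r): Mgh = Mg(2r) + (7/10)M·gr.
Thus h_min = 2r + (1+k)r/2 = r(2 + 1.4/2) = 0.738 × 2.7 ≈ 1.99 m.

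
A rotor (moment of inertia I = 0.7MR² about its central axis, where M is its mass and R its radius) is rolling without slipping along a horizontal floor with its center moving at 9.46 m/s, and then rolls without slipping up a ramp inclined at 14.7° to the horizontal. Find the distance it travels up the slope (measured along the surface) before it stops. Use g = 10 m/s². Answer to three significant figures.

The moment of inertia is 0.7MR², giving k ≡ I/(MR²) = 0.7.
Pure rolling means v = ωR; then KE = ½Mv² + ½I(v/R)² = ½(1+k)Mv² = (17/20)Mv².
Setting this equal to Mgh gives the vertical rise h = (1+k)v₀²/(2g) = 1.7×9.46²/(2×10) = 7.607 m.
Along the incline, d = h/sinθ = 7.607/sin14.7° ≈ 30.0 m.

d ≈ 30.0 m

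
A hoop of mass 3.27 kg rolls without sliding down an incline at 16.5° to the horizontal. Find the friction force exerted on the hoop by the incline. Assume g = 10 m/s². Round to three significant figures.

Here I = MR², so the shape factor k = I/(MR²) = 1.
Translational: Mg sinθ − f = Ma. Rotational about the CM: fR = Iα = kMRa, so f = kMa.
Combining, a = g sinθ/(1+k) and f = kMa = kMg sinθ/(1+k).
f = 1 × 3.27 × 10 × sin16.5° / 2 ≈ 4.64 N.

f ≈ 4.64 N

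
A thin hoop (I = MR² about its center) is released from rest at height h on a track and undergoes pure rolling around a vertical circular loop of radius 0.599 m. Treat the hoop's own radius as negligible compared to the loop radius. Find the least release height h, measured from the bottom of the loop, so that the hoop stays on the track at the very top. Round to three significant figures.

For this body I = MR², i.e. k = I/(MR²) = 1.
At the top, contact is just lost when gravity alone supplies the centripetal force: Mg = Mv_top²/r, i.e. v_top² = gr.
With ω = v/R, the kinetic energy at speed v is ½(1+k)Mv² = Mv².
Energy conservation from release (height h) to the top (height 2r): Mgh = Mg(2r) + M·gr.
Thus h_min = 2r + (1+k)r/2 = r(2 + 2/2) = 0.599 × 3 ≈ 1.80 m.

h_min ≈ 1.80 m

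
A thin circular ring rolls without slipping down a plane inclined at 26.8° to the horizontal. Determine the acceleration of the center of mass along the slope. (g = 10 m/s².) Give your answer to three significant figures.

For this body I = MR², i.e. k = I/(MR²) = 1.
Newton's second law down the slope: Mg sinθ − f = Ma. The torque equation fR = Iα (with α = a/R) gives f = kMa.
Eliminating f: Mg sinθ = (1+k)Ma, so a = g sinθ/(1+k) = 10 × sin26.8° / 2 ≈ 2.25 m/s².

a ≈ 2.25 m/s²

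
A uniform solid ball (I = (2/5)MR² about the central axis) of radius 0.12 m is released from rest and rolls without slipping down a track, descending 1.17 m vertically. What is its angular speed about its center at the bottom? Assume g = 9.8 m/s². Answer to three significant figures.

Here I = (2/5)MR², so the shape factor k = I/(MR²) = 0.4.
Pure rolling means v = ωR; then KE = ½Mv² + ½I(v/R)² = ½(1+k)Mv² = (7/10)Mv².
Energy conservation Mgh = ½(1+k)Mv² gives v = √(2gh/(1+k)) = √(2 × 9.8 × 1.17 / 1.4) = 4.047 m/s.
Then ω = v/R = 4.047 / 0.12 ≈ 33.7 rad/s.

ω ≈ 33.7 rad/s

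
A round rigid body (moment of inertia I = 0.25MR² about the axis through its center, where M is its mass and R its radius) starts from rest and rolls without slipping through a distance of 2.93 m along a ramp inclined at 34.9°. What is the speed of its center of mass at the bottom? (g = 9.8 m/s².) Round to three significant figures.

The moment of inertia is 0.25MR², giving k ≡ I/(MR²) = 0.25.
Rolling without slipping gives ω = v/R, so the total kinetic energy is ½Mv² + ½Iω² = ½(1+k)Mv² = (5/8)Mv².
The vertical drop is h = L sinθ = 2.93 × sin34.9° = 1.676 m.
Setting Mgh = (5/8)Mv² gives v = √(2gh/(1+k)) = √(2·9.8·1.676/1.25) ≈ 5.13 m/s.

v ≈ 5.13 m/s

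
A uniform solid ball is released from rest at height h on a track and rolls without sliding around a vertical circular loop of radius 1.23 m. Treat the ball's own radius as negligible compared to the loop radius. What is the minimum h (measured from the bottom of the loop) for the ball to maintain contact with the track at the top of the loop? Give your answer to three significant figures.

Here I = (2/5)MR², so the shape factor k = I/(MR²) = 0.4.
At the top, contact is just lost when gravity alone supplies the centripetal force: Mg = Mv_top²/r, i.e. v_top² = gr.
With ω = v/R, the kinetic energy at speed v is ½(1+k)Mv² = (7/10)Mv².
Energy conservation from release (height h) to the top (height 2r): Mgh = Mg(2r) + (7/10)M·gr.
Thus h_min = 2r + (1+k)r/2 = r(2 + 1.4/2) = 1.23 × 2.7 ≈ 3.32 m.

h_min ≈ 3.32 m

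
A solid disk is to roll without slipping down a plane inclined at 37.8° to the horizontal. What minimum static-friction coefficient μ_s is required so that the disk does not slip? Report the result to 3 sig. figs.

With I = (1/2)MR², the ratio k = I/(MR²) is 0.5.
Translational: Mg sinθ − f = Ma. Rotational about the CM: fR = Iα = kMRa, so f = kMa.
These give a = g sinθ/(1+k) and the required friction f = kMg sinθ/(1+k).
The normal force is N = Mg cosθ, so μ_min = f/N = k tanθ/(1+k).
μ_min = 0.5 × tan37.8° / 1.5 ≈ 0.259.

μ_min ≈ 0.259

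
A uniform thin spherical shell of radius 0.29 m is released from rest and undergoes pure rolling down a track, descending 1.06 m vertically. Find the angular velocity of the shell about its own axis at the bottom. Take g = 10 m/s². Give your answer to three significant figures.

With I = (2/3)MR², the ratio k = I/(MR²) is 2/3.
The rolling condition ω = v/R makes the rotational term ½I(v/R)² = ½kMv², so KE_total = ½(1+k)Mv² = (5/6)Mv².
Energy conservation Mgh = ½(1+k)Mv² gives v = √(2gh/(1+k)) = √(2 × 10 × 1.06 / 1.667) = 3.567 m/s.
Then ω = v/R = 3.567 / 0.29 ≈ 12.3 rad/s.

ω ≈ 12.3 rad/s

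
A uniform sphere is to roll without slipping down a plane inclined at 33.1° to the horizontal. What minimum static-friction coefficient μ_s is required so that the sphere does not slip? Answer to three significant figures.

With I = (2/5)MR², the ratio k = I/(MR²) is 0.4.
Translational: Mg sinθ − f = Ma. Rotational about the CM: fR = Iα = kMRa, so f = kMa.
These give a = g sinθ/(1+k) and the required friction f = kMg sinθ/(1+k).
The normal force is N = Mg cosθ, so μ_min = f/N = k tanθ/(1+k).
μ_min = 0.4 × tan33.1° / 1.4 ≈ 0.186.

μ_min ≈ 0.186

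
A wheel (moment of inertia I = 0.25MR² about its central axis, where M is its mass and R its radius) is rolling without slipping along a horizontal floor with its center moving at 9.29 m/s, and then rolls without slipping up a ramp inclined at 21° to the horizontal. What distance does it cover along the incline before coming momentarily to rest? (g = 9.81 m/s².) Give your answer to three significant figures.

The moment of inertia is 0.25MR², giving k ≡ I/(MR²) = 0.25.
Pure rolling means v = ωR; then KE = ½Mv² + ½I(v/R)² = ½(1+k)Mv² = (5/8)Mv².
Setting this equal to Mgh gives the vertical rise h = (1+k)v₀²/(2g) = 1.25×9.29²/(2×9.81) = 5.498 m.
Along the incline, d = h/sinθ = 5.498/sin21° ≈ 15.3 m.

d ≈ 15.3 m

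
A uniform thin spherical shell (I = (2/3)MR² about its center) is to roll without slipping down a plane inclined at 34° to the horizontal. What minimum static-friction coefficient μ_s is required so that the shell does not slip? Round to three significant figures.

μ_min ≈ 0.270

With I = (2/3)MR², the ratio k = I/(MR²) is 2/3.
Along the incline Mg sinθ − f = Ma, and torque about the center fR = Iα = kMR²(a/R) gives f = kMa.
These give a = g sinθ/(1+k) and the required friction f = kMg sinθ/(1+k).
The normal force is N = Mg cosθ, so μ_min = f/N = k tanθ/(1+k).
μ_min = (2/3) × tan34° / 1.667 ≈ 0.270.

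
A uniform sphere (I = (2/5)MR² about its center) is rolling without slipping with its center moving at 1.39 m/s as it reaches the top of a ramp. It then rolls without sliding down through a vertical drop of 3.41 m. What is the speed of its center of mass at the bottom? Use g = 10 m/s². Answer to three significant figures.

v ≈ 7.12 m/s

The moment of inertia is (2/5)MR², giving k ≡ I/(MR²) = 0.4.
The rolling condition ω = v/R makes the rotational term ½I(v/R)² = ½kMv², so KE_total = ½(1+k)Mv² = (7/10)Mv².
Energy conservation: (7/10)Mv₀² + Mgh = (7/10)Mv², so v² = v₀² + 2gh/(1+k).
v = √(1.39² + 2×10×3.41/1.4) = √50.65 ≈ 7.12 m/s.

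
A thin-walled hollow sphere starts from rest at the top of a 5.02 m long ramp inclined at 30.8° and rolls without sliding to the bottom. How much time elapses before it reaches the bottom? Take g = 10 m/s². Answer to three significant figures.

For this body I = (2/3)MR², i.e. k = I/(MR²) = 2/3.
Newton's second law down the slope: Mg sinθ − f = Ma. The torque equation fR = Iα (with α = a/R) gives f = kMa.
Hence a = g sinθ/(1+k) = 10×sin30.8°/1.667 = 3.072 m/s².
With constant a from rest, t = √(2L/a) = √(2·5.02/3.072) ≈ 1.81 s.

t ≈ 1.81 s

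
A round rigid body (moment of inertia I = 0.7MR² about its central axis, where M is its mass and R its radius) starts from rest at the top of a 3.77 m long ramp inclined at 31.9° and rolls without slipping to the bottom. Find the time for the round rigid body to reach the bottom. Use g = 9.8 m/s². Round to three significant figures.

With I = 0.7MR², the ratio k = I/(MR²) is 0.7.
Newton's second law down the slope: Mg sinθ − f = Ma. The torque equation fR = Iα (with α = a/R) gives f = kMa.
Hence a = g sinθ/(1+k) = 9.8×sin31.9°/1.7 = 3.046 m/s².
Starting from rest, L = ½at², so t = √(2L/a) = √(2×3.77/3.046) ≈ 1.57 s.

t ≈ 1.57 s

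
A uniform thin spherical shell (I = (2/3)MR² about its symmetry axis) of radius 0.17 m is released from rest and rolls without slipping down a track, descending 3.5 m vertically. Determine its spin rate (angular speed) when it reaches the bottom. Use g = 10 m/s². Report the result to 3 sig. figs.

With I = (2/3)MR², the ratio k = I/(MR²) is 2/3.
Rolling without slipping gives ω = v/R, so the total kinetic energy is ½Mv² + ½Iω² = ½(1+k)Mv² = (5/6)Mv².
Energy conservation Mgh = ½(1+k)Mv² gives v = √(2gh/(1+k)) = √(2 × 10 × 3.5 / 1.667) = 6.481 m/s.
Then ω = v/R = 6.481 / 0.17 ≈ 38.1 rad/s.

ω ≈ 38.1 rad/s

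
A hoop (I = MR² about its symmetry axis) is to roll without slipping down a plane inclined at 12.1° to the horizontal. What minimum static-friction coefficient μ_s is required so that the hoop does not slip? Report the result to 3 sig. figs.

μ_min ≈ 0.107

For this body I = MR², i.e. k = I/(MR²) = 1.
Along the incline Mg sinθ − f = Ma, and torque about the center fR = Iα = kMR²(a/R) gives f = kMa.
These give a = g sinθ/(1+k) and the required friction f = kMg sinθ/(1+k).
With N = Mg cosθ, the no-slip condition f ≤ μN gives μ_min = f/N = k tanθ/(1+k).
μ_min = 1 × tan12.1° / 2 ≈ 0.107.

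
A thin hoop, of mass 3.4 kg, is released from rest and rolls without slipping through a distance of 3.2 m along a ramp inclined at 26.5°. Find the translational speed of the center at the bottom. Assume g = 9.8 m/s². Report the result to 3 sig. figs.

v ≈ 3.74 m/s

The moment of inertia is MR², giving k ≡ I/(MR²) = 1.
Rolling without slipping gives ω = v/R, so the total kinetic energy is ½Mv² + ½Iω² = ½(1+k)Mv² = Mv².
The vertical drop is h = L sinθ = 3.2 × sin26.5° = 1.428 m.
Setting Mgh = Mv² gives v = √(2gh/(1+k)) = √(2·9.8·1.428/2) ≈ 3.74 m/s.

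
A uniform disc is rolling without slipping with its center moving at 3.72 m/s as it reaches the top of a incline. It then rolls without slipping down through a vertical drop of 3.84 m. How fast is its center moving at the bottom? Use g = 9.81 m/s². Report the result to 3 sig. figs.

Here I = (1/2)MR², so the shape factor k = I/(MR²) = 0.5.
Pure rolling means v = ωR; then KE = ½Mv² + ½I(v/R)² = ½(1+k)Mv² = (3/4)Mv².
Conserving energy between top and bottom: (3/4)Mv² = (3/4)Mv₀² + Mgh, hence v² = v₀² + 2gh/(1+k).
v = √(3.72² + 2×9.81×3.84/1.5) = √64.07 ≈ 8.00 m/s.

v ≈ 8.00 m/s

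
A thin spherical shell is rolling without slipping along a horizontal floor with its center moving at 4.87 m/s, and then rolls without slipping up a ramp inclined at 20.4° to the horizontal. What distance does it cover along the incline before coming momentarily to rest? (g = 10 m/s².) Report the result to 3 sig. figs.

d ≈ 5.67 m

Here I = (2/3)MR², so the shape factor k = I/(MR²) = 2/3.
Since it rolls without slipping, ω = v/R and KE = ½Mv² + ½Iω² = ½(1+k)Mv² = (5/6)Mv².
Setting this equal to Mgh gives the vertical rise h = (1+k)v₀²/(2g) = 1.667×4.87²/(2×10) = 1.976 m.
The distance along the slope is d = h/sinθ = 1.976/sin20.4° ≈ 5.67 m.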